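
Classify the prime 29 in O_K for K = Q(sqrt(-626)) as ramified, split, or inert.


K = Q(sqrt(-626)). Since d mod 4 = 2, disc(K) = -2504.
Check p | disc: -2504 mod 29 = 19.
p does not divide disc. Compute Legendre symbol (d/p):
12^((29-1)/2) mod 29 = -1
(d/p) = -1, so p is inert: (p) stays prime with e=1, f=2, g=1.
Therefore p is inert.

inert


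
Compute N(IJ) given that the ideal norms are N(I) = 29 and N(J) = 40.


N(IJ) = N(I) * N(J)
= 29 * 40
= 1160

1160


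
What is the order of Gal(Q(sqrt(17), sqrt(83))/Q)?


The 2 square roots of distinct primes are multiplicatively independent over Q,
so [K:Q] = 2^2 and Gal(K/Q) is isomorphic to (Z/2Z)^2.
|Gal| = 2^2 = 4

4


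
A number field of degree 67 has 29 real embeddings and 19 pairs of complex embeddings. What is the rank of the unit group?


By Dirichlet's unit theorem:
rank = r1 + r2 - 1
= 29 + 19 - 1
= 47

47


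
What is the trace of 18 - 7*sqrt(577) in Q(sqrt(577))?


Tr(a + b*sqrt(d)) = (a + b*sqrt(d)) + (a - b*sqrt(d)) = 2a
= 2 * (18)
= 36

36


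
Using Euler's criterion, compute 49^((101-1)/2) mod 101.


p = 101 is prime and the exponent is (p-1)/2 = 50, so by Euler's criterion 49^50 = (49/101) = +1 or -1 mod 101.
Compute by square-and-multiply:
  50 = 32 + 16 + 2 (binary 110010)
  Repeated squaring mod 101: 49^1 = 49, 49^2 = 78, 49^4 = 24, 49^8 = 71, 49^16 = 92, 49^32 = 81
  49^50 = 49^32 * 49^16 * 49^2 = 81 * 92 * 78 mod 101
    81 * 92 = 7452 = 79 mod 101
    79 * 78 = 6162 = 1 mod 101
  49^50 = 1 mod 101
Result 1: 49 is a quadratic residue mod 101.
49^50 mod 101 = 1

1


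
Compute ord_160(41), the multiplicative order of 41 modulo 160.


We want ord_160(41), the smallest k >= 1 with 41^k = 1 mod 160.
n = 160 = 2^5 * 5, phi(160) = 64; the order divides phi(n).
Divisors of 64: 1, 2, 4, 8, 16, 32, 64
Repeated squaring mod 160: 41^1 = 41, 41^2 = 81, 41^4 = 1, 41^8 = 1, 41^16 = 1, 41^32 = 1, 41^64 = 1
Test divisors in increasing order:
  k=1: 41^1 = 41 mod 160
  k=2: 41^2 = 81 mod 160
  k=4: 41^4 = 1 mod 160  <- first divisor giving 1
Order = 4

4


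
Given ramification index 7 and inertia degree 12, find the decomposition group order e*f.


|D_P| = e * f
= 7 * 12
= 84

84


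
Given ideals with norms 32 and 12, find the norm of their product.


N(IJ) = N(I) * N(J)
= 32 * 12
= 384

384


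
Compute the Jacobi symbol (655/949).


Compute (655/949) via quadratic reciprocity:
  reciprocity: (655/949) -> +(949/655)
  reduce: (294/655)
  pull out 2: (2/655) = +1  (since 655 mod 8 = 7)
  reciprocity: (147/655) -> -(655/147)
  reduce: (67/147)
  reciprocity: (67/147) -> -(147/67)
  reduce: (13/67)
  reciprocity: (13/67) -> +(67/13)
  reduce: (2/13)
  pull out 2: (2/13) = -1  (since 13 mod 8 = 5)
  (1/13) = 1
Product of signs = -1

-1


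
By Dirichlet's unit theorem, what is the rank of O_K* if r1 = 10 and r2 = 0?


By Dirichlet's unit theorem:
rank = r1 + r2 - 1
= 10 + 0 - 1
= 9

9


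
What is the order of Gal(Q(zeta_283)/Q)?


|Gal(Q(zeta_283)/Q)| = phi(283)
= 282

282


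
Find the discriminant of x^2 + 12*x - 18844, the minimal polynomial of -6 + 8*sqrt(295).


The element -6 + 8*sqrt(295) has minimal polynomial:
x^2 + 12*x - 18844
Discriminant = (12)^2 - 4*(-18844)
= 144 + 75376
= 75520

75520


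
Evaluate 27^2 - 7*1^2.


x^2 - d*y^2
= 27^2 - 7*1^2
= 729 - 7
= 722

722


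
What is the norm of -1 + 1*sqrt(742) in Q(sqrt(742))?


N(a + b*sqrt(d)) = a^2 - d*b^2
= (-1)^2 - (742)*(1)^2
= 1 - 742
= -741

-741


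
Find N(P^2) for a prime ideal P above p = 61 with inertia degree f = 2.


N(P^a) = p^(a*f)
= 61^(2*2)
= 61^4
= 13845841

13845841


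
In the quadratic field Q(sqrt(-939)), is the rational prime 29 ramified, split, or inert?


K = Q(sqrt(-939)). Since d mod 4 = 1, disc(K) = -939.
Check p | disc: -939 mod 29 = 18.
p does not divide disc. Compute Legendre symbol (d/p):
18^((29-1)/2) mod 29 = -1
(d/p) = -1, so p is inert: (p) stays prime with e=1, f=2, g=1.
Therefore p is inert.

inert


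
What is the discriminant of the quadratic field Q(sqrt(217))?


For K = Q(sqrt(d)) with d squarefree: disc(K) = d if d = 1 mod 4, and disc(K) = 4d if d = 2 or 3 mod 4.
Here d = 217, and d mod 4 = 1.
d = 1 mod 4 (O_K = Z[(1+sqrt(d))/2]), so disc(K) = d = 217

217


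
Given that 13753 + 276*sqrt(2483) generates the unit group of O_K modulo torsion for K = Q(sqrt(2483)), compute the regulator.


epsilon = 13753 + 276*sqrt(2483)
= 27506.0000
R = ln(27506.0000)
= 10.2222

10.2222


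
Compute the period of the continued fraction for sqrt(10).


Run the CF algorithm for sqrt(10).
a_0 = floor(sqrt(10)) = 3; set m_0=0, q_0=1.
Recurrence: m' = q*a - m,  q' = (d - m'^2)/q,  a' = floor((a_0 + m')/q').
  step 1: m=3, q=1, a=6
a_1 = 2*a_0 = 6, so the period closes here.
sqrt(10) = [3; 6]
Period length = 1

1


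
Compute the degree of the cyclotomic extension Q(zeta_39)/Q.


The degree equals Euler's totient phi(39).
39 = 3 * 13
phi(39) = 24

24


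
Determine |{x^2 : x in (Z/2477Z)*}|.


For prime p, the number of non-zero quadratic residues is (p-1)/2.
= (2477-1)/2
= 1238

1238


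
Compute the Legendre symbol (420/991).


p = 991 is prime, so compute (420/991) with the reciprocity algorithm (Jacobi-symbol steps: pull out 2s via (2/n), flip via reciprocity, reduce):
  pull out 2: (2/991) = +1  (since 991 mod 8 = 7)
  pull out 2: (2/991) = +1  (since 991 mod 8 = 7)
  reciprocity: (105/991) -> +(991/105)
  reduce: (46/105)
  pull out 2: (2/105) = +1  (since 105 mod 8 = 1)
  reciprocity: (23/105) -> +(105/23)
  reduce: (13/23)
  reciprocity: (13/23) -> +(23/13)
  reduce: (10/13)
  pull out 2: (2/13) = -1  (since 13 mod 8 = 5)
  reciprocity: (5/13) -> +(13/5)
  reduce: (3/5)
  reciprocity: (3/5) -> +(5/3)
  reduce: (2/3)
  pull out 2: (2/3) = -1  (since 3 mod 8 = 3)
  (1/3) = 1
Product of signs = 1
(420/991) = 1

1


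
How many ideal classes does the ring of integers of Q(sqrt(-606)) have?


K = Q(sqrt(-606)). d mod 4 = 2, so D = disc(K) = 4d = -2424
h(K) equals the number of primitive reduced positive-definite forms (a, b, c) = a*x^2 + b*x*y + c*y^2 with b^2 - 4ac = D,
where reduced means |b| <= a <= c, with b >= 0 whenever |b| = a or a = c, and primitive means gcd(a, b, c) = 1.
Reduced forces 3a^2 <= |D| = 2424, so 1 <= a <= 28; b must have the parity of D, and c = (b^2 - D)/(4a) must be an integer >= a.
Enumerate a = 1..28, b in [-a, a]:
  a=1: (1, 0, 606)  [1]
  a=2: (2, 0, 303)  [1]
  a=3: (3, 0, 202)  [1]
  a=4: none
  a=5: (5, -4, 122), (5, 4, 122)  [2]
  a=6: (6, 0, 101)  [1]
  a=7..9: none
  a=10: (10, -4, 61), (10, 4, 61)  [2]
  a=11..14: none
  a=15: (15, -6, 41), (15, 6, 41)  [2]
  a=16..24: none
  a=25: (25, -24, 30), (25, 24, 30)  [2]
  a=26..28: none
Total reduced forms: 1 + 1 + 1 + 2 + 1 + 2 + 2 + 2 = 12
h = 12

12


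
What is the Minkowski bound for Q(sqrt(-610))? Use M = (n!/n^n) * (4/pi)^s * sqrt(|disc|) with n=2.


d = -610, d mod 4 = 2, so disc(K) = 4d = -2440; |disc(K)| = 2440
Imaginary quadratic field, so n = 2, s = r2 = 1, r1 = 0
M = (n!/n^n) * (4/pi)^s * sqrt(|disc(K)|) = (2!/2^2) * (4/pi)^1 * sqrt(2440)
= 0.5 * 1.273240 * 49.396356
= 31.4467

31.4467


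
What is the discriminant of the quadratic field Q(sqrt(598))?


For K = Q(sqrt(d)) with d squarefree: disc(K) = d if d = 1 mod 4, and disc(K) = 4d if d = 2 or 3 mod 4.
Here d = 598, and d mod 4 = 2.
d = 2 mod 4, not 1 (O_K = Z[sqrt(d)]), so disc(K) = 4d = 4 * (598) = 2392

2392


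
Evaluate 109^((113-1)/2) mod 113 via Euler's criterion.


p = 113 is prime and the exponent is (p-1)/2 = 56, so by Euler's criterion 109^56 = (109/113) = +1 or -1 mod 113.
Compute by square-and-multiply:
  56 = 32 + 16 + 8 (binary 111000)
  Repeated squaring mod 113: 109^1 = 109, 109^2 = 16, 109^4 = 30, 109^8 = 109, 109^16 = 16, 109^32 = 30
  109^56 = 109^32 * 109^16 * 109^8 = 30 * 16 * 109 mod 113
    30 * 16 = 480 = 28 mod 113
    28 * 109 = 3052 = 1 mod 113
  109^56 = 1 mod 113
Result 1: 109 is a quadratic residue mod 113.
109^56 mod 113 = 1

1


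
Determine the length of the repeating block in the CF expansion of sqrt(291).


Run the CF algorithm for sqrt(291).
a_0 = floor(sqrt(291)) = 17; set m_0=0, q_0=1.
Recurrence: m' = q*a - m,  q' = (d - m'^2)/q,  a' = floor((a_0 + m')/q').
  step 1: m=17, q=2, a=17
  step 2: m=17, q=1, a=34
a_2 = 2*a_0 = 34, so the period closes here.
sqrt(291) = [17; 17, 34]
Period length = 2

2


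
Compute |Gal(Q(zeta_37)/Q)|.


|Gal(Q(zeta_37)/Q)| = phi(37)
= 36

36


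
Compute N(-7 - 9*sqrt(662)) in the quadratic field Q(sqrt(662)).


N(a + b*sqrt(d)) = a^2 - d*b^2
= (-7)^2 - (662)*(-9)^2
= 49 - 53622
= -53573

-53573


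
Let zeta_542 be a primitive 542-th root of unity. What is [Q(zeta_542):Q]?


The degree equals Euler's totient phi(542).
542 = 2 * 271
phi(542) = 270

270


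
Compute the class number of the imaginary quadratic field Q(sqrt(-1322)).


K = Q(sqrt(-1322)). d mod 4 = 2, so D = disc(K) = 4d = -5288
h(K) equals the number of primitive reduced positive-definite forms (a, b, c) = a*x^2 + b*x*y + c*y^2 with b^2 - 4ac = D,
where reduced means |b| <= a <= c, with b >= 0 whenever |b| = a or a = c, and primitive means gcd(a, b, c) = 1.
Reduced forces 3a^2 <= |D| = 5288, so 1 <= a <= 41; b must have the parity of D, and c = (b^2 - D)/(4a) must be an integer >= a.
Enumerate a = 1..41, b in [-a, a]:
  a=1: (1, 0, 1322)  [1]
  a=2: (2, 0, 661)  [1]
  a=3: (3, -2, 441), (3, 2, 441)  [2]
  a=4..5: none
  a=6: (6, -4, 221), (6, 4, 221)  [2]
  a=7: (7, -2, 189), (7, 2, 189)  [2]
  a=8: none
  a=9: (9, -2, 147), (9, 2, 147)  [2]
  a=10: none
  a=11: (11, -6, 121), (11, 6, 121)  [2]
  a=12: none
  a=13: (13, -4, 102), (13, 4, 102)  [2]
  a=14: (14, -12, 97), (14, 12, 97)  [2]
  a=15..16: none
  a=17: (17, -4, 78), (17, 4, 78)  [2]
  a=18: (18, -16, 77), (18, 16, 77)  [2]
  a=19..20: none
  a=21: (21, -16, 66), (21, -2, 63), (21, 2, 63), (21, 16, 66)  [4]
  a=22: (22, -16, 63), (22, 16, 63)  [2]
  a=23: (23, -18, 61), (23, 18, 61)  [2]
  a=24..25: none
  a=26: (26, -4, 51), (26, 4, 51)  [2]
  a=27: (27, -2, 49), (27, 2, 49)  [2]
  a=28..32: none
  a=33: (33, -28, 46), (33, -16, 42), (33, 16, 42), (33, 28, 46)  [4]
  a=34: (34, -4, 39), (34, 4, 39)  [2]
  a=35..36: none
  a=37: (37, -22, 39), (37, 22, 39)  [2]
  a=38..40: none
  a=41: (41, -40, 42), (41, 40, 42)  [2]
Total reduced forms: 1 + 1 + 2 + 2 + 2 + 2 + 2 + 2 + 2 + 2 + 2 + 4 + 2 + 2 + 2 + 2 + 4 + 2 + 2 + 2 = 42
h = 42

42


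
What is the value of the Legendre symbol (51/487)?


p = 487 is prime, so compute (51/487) with the reciprocity algorithm (Jacobi-symbol steps: pull out 2s via (2/n), flip via reciprocity, reduce):
  reciprocity: (51/487) -> -(487/51)
  reduce: (28/51)
  pull out 2: (2/51) = -1  (since 51 mod 8 = 3)
  pull out 2: (2/51) = -1  (since 51 mod 8 = 3)
  reciprocity: (7/51) -> -(51/7)
  reduce: (2/7)
  pull out 2: (2/7) = +1  (since 7 mod 8 = 7)
  (1/7) = 1
Product of signs = 1
(51/487) = 1

1


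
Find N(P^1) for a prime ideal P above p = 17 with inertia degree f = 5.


N(P^a) = p^(a*f)
= 17^(1*5)
= 17^5
= 1419857

1419857


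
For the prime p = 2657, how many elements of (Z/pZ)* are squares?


For prime p, the number of non-zero quadratic residues is (p-1)/2.
= (2657-1)/2
= 1328

1328


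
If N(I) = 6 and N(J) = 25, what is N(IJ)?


N(IJ) = N(I) * N(J)
= 6 * 25
= 150

150


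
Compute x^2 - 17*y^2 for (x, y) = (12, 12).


x^2 - d*y^2
= 12^2 - 17*12^2
= 144 - 2448
= -2304

-2304


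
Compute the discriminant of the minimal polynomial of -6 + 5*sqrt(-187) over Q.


The element -6 + 5*sqrt(-187) has minimal polynomial:
x^2 + 12*x + 4711
Discriminant = (12)^2 - 4*(4711)
= 144 - 18844
= -18700

-18700


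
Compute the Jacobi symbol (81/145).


Compute (81/145) via quadratic reciprocity:
  reciprocity: (81/145) -> +(145/81)
  reduce: (64/81)
  pull out 2: (2/81) = +1  (since 81 mod 8 = 1)
  pull out 2: (2/81) = +1  (since 81 mod 8 = 1)
  pull out 2: (2/81) = +1  (since 81 mod 8 = 1)
  pull out 2: (2/81) = +1  (since 81 mod 8 = 1)
  pull out 2: (2/81) = +1  (since 81 mod 8 = 1)
  pull out 2: (2/81) = +1  (since 81 mod 8 = 1)
  (1/81) = 1
Product of signs = 1

1


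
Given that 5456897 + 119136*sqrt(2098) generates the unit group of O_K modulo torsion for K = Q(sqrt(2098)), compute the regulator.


epsilon = 5456897 + 119136*sqrt(2098)
= 1.0914e+07
R = ln(1.0914e+07)
= 16.2055

16.2055


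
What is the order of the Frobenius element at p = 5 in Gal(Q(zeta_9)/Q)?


The Frobenius at p in Gal(Q(zeta_n)/Q) = (Z/nZ)* is the class of p, so its order is ord_9(5), the smallest k >= 1 with 5^k = 1 mod 9.
n = 9 = 3^2, phi(9) = 6; the order divides phi(n).
Divisors of 6: 1, 2, 3, 6
Repeated squaring mod 9: 5^1 = 5, 5^2 = 7, 5^4 = 4
Test divisors in increasing order:
  k=1: 5^1 = 5 mod 9
  k=2: 5^2 = 7 mod 9
  k=3: 5^3 = 7 * 5 = 8 mod 9
  k=6: 5^6 = 4 * 7 = 1 mod 9  <- first divisor giving 1
Order = 6

6


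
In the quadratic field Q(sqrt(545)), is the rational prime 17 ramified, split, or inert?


K = Q(sqrt(545)). Since d mod 4 = 1, disc(K) = 545.
Check p | disc: 545 mod 17 = 1.
p does not divide disc. Compute Legendre symbol (d/p):
1^((17-1)/2) mod 17 = 1
(d/p) = 1, so p splits: (p) = P*P' with e=1, f=1, g=2.
Therefore p is split.

split


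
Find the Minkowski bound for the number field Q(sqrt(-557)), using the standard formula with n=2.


d = -557, d mod 4 = 3, so disc(K) = 4d = -2228; |disc(K)| = 2228
Imaginary quadratic field, so n = 2, s = r2 = 1, r1 = 0
M = (n!/n^n) * (4/pi)^s * sqrt(|disc(K)|) = (2!/2^2) * (4/pi)^1 * sqrt(2228)
= 0.5 * 1.273240 * 47.201695
= 30.0495

30.0495


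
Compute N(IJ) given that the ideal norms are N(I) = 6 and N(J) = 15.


N(IJ) = N(I) * N(J)
= 6 * 15
= 90

90


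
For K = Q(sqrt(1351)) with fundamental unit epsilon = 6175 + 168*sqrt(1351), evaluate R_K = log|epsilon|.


epsilon = 6175 + 168*sqrt(1351)
= 12349.9999
R = ln(12349.9999)
= 9.4214

9.4214


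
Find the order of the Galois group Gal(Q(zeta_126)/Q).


|Gal(Q(zeta_126)/Q)| = phi(126)
= 36

36


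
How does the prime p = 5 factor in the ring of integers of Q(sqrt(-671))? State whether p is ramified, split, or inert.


K = Q(sqrt(-671)). Since d mod 4 = 1, disc(K) = -671.
Check p | disc: -671 mod 5 = 4.
p does not divide disc. Compute Legendre symbol (d/p):
4^((5-1)/2) mod 5 = 1
(d/p) = 1, so p splits: (p) = P*P' with e=1, f=1, g=2.
Therefore p is split.

split


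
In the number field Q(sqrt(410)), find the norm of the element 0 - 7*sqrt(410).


N(a + b*sqrt(d)) = a^2 - d*b^2
= (0)^2 - (410)*(-7)^2
= 0 - 20090
= -20090

-20090


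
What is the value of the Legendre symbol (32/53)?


p = 53 is prime, so compute (32/53) with the reciprocity algorithm (Jacobi-symbol steps: pull out 2s via (2/n), flip via reciprocity, reduce):
  pull out 2: (2/53) = -1  (since 53 mod 8 = 5)
  pull out 2: (2/53) = -1  (since 53 mod 8 = 5)
  pull out 2: (2/53) = -1  (since 53 mod 8 = 5)
  pull out 2: (2/53) = -1  (since 53 mod 8 = 5)
  pull out 2: (2/53) = -1  (since 53 mod 8 = 5)
  (1/53) = 1
Product of signs = -1
(32/53) = -1

-1


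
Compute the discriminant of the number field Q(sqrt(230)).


For K = Q(sqrt(d)) with d squarefree: disc(K) = d if d = 1 mod 4, and disc(K) = 4d if d = 2 or 3 mod 4.
Here d = 230, and d mod 4 = 2.
d = 2 mod 4, not 1 (O_K = Z[sqrt(d)]), so disc(K) = 4d = 4 * (230) = 920

920


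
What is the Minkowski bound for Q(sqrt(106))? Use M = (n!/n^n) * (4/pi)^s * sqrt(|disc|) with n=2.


d = 106, d mod 4 = 2, so disc(K) = 4d = 424; |disc(K)| = 424
Real quadratic field, so n = 2, s = r2 = 0, r1 = 2
M = (n!/n^n) * (4/pi)^s * sqrt(|disc(K)|) = (2!/2^2) * (4/pi)^0 * sqrt(424)
= 0.5 * 1.000000 * 20.591260
= 10.2956

10.2956


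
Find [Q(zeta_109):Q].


The degree equals Euler's totient phi(109).
109 = 109
phi(109) = 108

108


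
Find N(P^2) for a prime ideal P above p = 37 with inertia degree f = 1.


N(P^a) = p^(a*f)
= 37^(2*1)
= 37^2
= 1369

1369


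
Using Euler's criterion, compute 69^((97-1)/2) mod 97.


p = 97 is prime and the exponent is (p-1)/2 = 48, so by Euler's criterion 69^48 = (69/97) = +1 or -1 mod 97.
Compute by square-and-multiply:
  48 = 32 + 16 (binary 110000)
  Repeated squaring mod 97: 69^1 = 69, 69^2 = 8, 69^4 = 64, 69^8 = 22, 69^16 = 96, 69^32 = 1
  69^48 = 69^32 * 69^16 = 1 * 96 mod 97
    1 * 96 = 96 = 96 mod 97
  69^48 = 96 mod 97
Result 96 = p - 1 = -1 mod 97: 69 is a quadratic non-residue mod 97. As a residue in [0, p-1] the value is 96.
69^48 mod 97 = 96

96


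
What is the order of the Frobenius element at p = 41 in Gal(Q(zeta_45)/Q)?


The Frobenius at p in Gal(Q(zeta_n)/Q) = (Z/nZ)* is the class of p, so its order is ord_45(41), the smallest k >= 1 with 41^k = 1 mod 45.
n = 45 = 3^2 * 5, phi(45) = 24; the order divides phi(n).
Divisors of 24: 1, 2, 3, 4, 6, 8, 12, 24
Repeated squaring mod 45: 41^1 = 41, 41^2 = 16, 41^4 = 31, 41^8 = 16, 41^16 = 31
Test divisors in increasing order:
  k=1: 41^1 = 41 mod 45
  k=2: 41^2 = 16 mod 45
  k=3: 41^3 = 16 * 41 = 26 mod 45
  k=4: 41^4 = 31 mod 45
  k=6: 41^6 = 31 * 16 = 1 mod 45  <- first divisor giving 1
Order = 6

6


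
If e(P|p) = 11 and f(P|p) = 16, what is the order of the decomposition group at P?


|D_P| = e * f
= 11 * 16
= 176

176


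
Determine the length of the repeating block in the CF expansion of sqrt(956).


Run the CF algorithm for sqrt(956).
a_0 = floor(sqrt(956)) = 30; set m_0=0, q_0=1.
Recurrence: m' = q*a - m,  q' = (d - m'^2)/q,  a' = floor((a_0 + m')/q').
  step 1: m=30, q=56, a=1
  step 2: m=26, q=5, a=11
  step 3: m=29, q=23, a=2
  step 4: m=17, q=29, a=1
  step 5: m=12, q=28, a=1
  step 6: m=16, q=25, a=1
  step 7: m=9, q=35, a=1
  step 8: m=26, q=8, a=7
  step 9: m=30, q=7, a=8
  step 10: m=26, q=40, a=1
  step 11: m=14, q=19, a=2
  step 12: m=24, q=20, a=2
  step 13: m=16, q=35, a=1
  step 14: m=19, q=17, a=2
  step 15: m=15, q=43, a=1
  step 16: m=28, q=4, a=14
  step 17: m=28, q=43, a=1
  step 18: m=15, q=17, a=2
  step 19: m=19, q=35, a=1
  step 20: m=16, q=20, a=2
  step 21: m=24, q=19, a=2
  step 22: m=14, q=40, a=1
  step 23: m=26, q=7, a=8
  step 24: m=30, q=8, a=7
  step 25: m=26, q=35, a=1
  step 26: m=9, q=25, a=1
  step 27: m=16, q=28, a=1
  step 28: m=12, q=29, a=1
  step 29: m=17, q=23, a=2
  step 30: m=29, q=5, a=11
  step 31: m=26, q=56, a=1
  step 32: m=30, q=1, a=60
a_32 = 2*a_0 = 60, so the period closes here.
sqrt(956) = [30; 1, 11, 2, 1, 1, 1, 1, 7, 8, 1, 2, 2, 1, 2, 1, 14, 1, 2, 1, 2, 2, 1, 8, 7, 1, 1, 1, 1, 2, 11, 1, 60]
Period length = 32

32


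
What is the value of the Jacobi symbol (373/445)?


Compute (373/445) via quadratic reciprocity:
  reciprocity: (373/445) -> +(445/373)
  reduce: (72/373)
  pull out 2: (2/373) = -1  (since 373 mod 8 = 5)
  pull out 2: (2/373) = -1  (since 373 mod 8 = 5)
  pull out 2: (2/373) = -1  (since 373 mod 8 = 5)
  reciprocity: (9/373) -> +(373/9)
  reduce: (4/9)
  pull out 2: (2/9) = +1  (since 9 mod 8 = 1)
  pull out 2: (2/9) = +1  (since 9 mod 8 = 1)
  (1/9) = 1
Product of signs = -1

-1


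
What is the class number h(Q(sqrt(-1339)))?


K = Q(sqrt(-1339)). d mod 4 = 1, so D = disc(K) = d = -1339
h(K) equals the number of primitive reduced positive-definite forms (a, b, c) = a*x^2 + b*x*y + c*y^2 with b^2 - 4ac = D,
where reduced means |b| <= a <= c, with b >= 0 whenever |b| = a or a = c, and primitive means gcd(a, b, c) = 1.
Reduced forces 3a^2 <= |D| = 1339, so 1 <= a <= 21; b must have the parity of D, and c = (b^2 - D)/(4a) must be an integer >= a.
Enumerate a = 1..21, b in [-a, a]:
  a=1: (1, 1, 335)  [1]
  a=2..4: none
  a=5: (5, -1, 67), (5, 1, 67)  [2]
  a=6..10: none
  a=11: (11, -5, 31), (11, 5, 31)  [2]
  a=12: none
  a=13: (13, 13, 29)  [1]
  a=14..16: none
  a=17: (17, -15, 23), (17, 15, 23)  [2]
  a=18..21: none
Total reduced forms: 1 + 2 + 2 + 1 + 2 = 8
h = 8

8


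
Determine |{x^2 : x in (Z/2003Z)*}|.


For prime p, the number of non-zero quadratic residues is (p-1)/2.
= (2003-1)/2
= 1001

1001


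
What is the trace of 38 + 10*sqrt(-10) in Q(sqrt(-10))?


Tr(a + b*sqrt(d)) = (a + b*sqrt(d)) + (a - b*sqrt(d)) = 2a
= 2 * (38)
= 76

76


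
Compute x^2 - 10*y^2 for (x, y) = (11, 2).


x^2 - d*y^2
= 11^2 - 10*2^2
= 121 - 40
= 81

81


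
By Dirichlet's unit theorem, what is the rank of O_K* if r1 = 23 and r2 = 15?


By Dirichlet's unit theorem:
rank = r1 + r2 - 1
= 23 + 15 - 1
= 37

37


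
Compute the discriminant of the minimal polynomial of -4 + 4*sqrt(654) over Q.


The element -4 + 4*sqrt(654) has minimal polynomial:
x^2 + 8*x - 10448
Discriminant = (8)^2 - 4*(-10448)
= 64 + 41792
= 41856

41856


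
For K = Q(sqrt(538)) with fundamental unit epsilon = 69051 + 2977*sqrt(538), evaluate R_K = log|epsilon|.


epsilon = 69051 + 2977*sqrt(538)
= 138102.0000
R = ln(138102.0000)
= 11.8357

11.8357


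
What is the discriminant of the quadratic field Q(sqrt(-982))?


For K = Q(sqrt(d)) with d squarefree: disc(K) = d if d = 1 mod 4, and disc(K) = 4d if d = 2 or 3 mod 4.
Here d = -982, and d mod 4 = 2.
d = 2 mod 4, not 1 (O_K = Z[sqrt(d)]), so disc(K) = 4d = 4 * (-982) = -3928

-3928


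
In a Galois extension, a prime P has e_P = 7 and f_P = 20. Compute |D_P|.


|D_P| = e * f
= 7 * 20
= 140

140


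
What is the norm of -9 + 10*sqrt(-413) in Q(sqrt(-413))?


N(a + b*sqrt(d)) = a^2 - d*b^2
= (-9)^2 - (-413)*(10)^2
= 81 + 41300
= 41381

41381


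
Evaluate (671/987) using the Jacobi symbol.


Compute (671/987) via quadratic reciprocity:
  reciprocity: (671/987) -> -(987/671)
  reduce: (316/671)
  pull out 2: (2/671) = +1  (since 671 mod 8 = 7)
  pull out 2: (2/671) = +1  (since 671 mod 8 = 7)
  reciprocity: (79/671) -> -(671/79)
  reduce: (39/79)
  reciprocity: (39/79) -> -(79/39)
  reduce: (1/39)
  (1/39) = 1
Product of signs = -1

-1


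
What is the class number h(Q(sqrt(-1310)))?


K = Q(sqrt(-1310)). d mod 4 = 2, so D = disc(K) = 4d = -5240
h(K) equals the number of primitive reduced positive-definite forms (a, b, c) = a*x^2 + b*x*y + c*y^2 with b^2 - 4ac = D,
where reduced means |b| <= a <= c, with b >= 0 whenever |b| = a or a = c, and primitive means gcd(a, b, c) = 1.
Reduced forces 3a^2 <= |D| = 5240, so 1 <= a <= 41; b must have the parity of D, and c = (b^2 - D)/(4a) must be an integer >= a.
Enumerate a = 1..41, b in [-a, a]:
  a=1: (1, 0, 1310)  [1]
  a=2: (2, 0, 655)  [1]
  a=3: (3, -2, 437), (3, 2, 437)  [2]
  a=4: none
  a=5: (5, 0, 262)  [1]
  a=6: (6, -4, 219), (6, 4, 219)  [2]
  a=7..8: none
  a=9: (9, -4, 146), (9, 4, 146)  [2]
  a=10: (10, 0, 131)  [1]
  a=11..12: none
  a=13: (13, -8, 102), (13, 8, 102)  [2]
  a=14: none
  a=15: (15, -10, 89), (15, 10, 89)  [2]
  a=16: none
  a=17: (17, -8, 78), (17, 8, 78)  [2]
  a=18: (18, -4, 73), (18, 4, 73)  [2]
  a=19: (19, -2, 69), (19, 2, 69)  [2]
  a=20..22: none
  a=23: (23, -2, 57), (23, 2, 57)  [2]
  a=24..25: none
  a=26: (26, -8, 51), (26, 8, 51)  [2]
  a=27: (27, -22, 53), (27, 22, 53)  [2]
  a=28: none
  a=29: (29, -26, 51), (29, 26, 51)  [2]
  a=30: (30, -20, 47), (30, 20, 47)  [2]
  a=31..33: none
  a=34: (34, -8, 39), (34, 8, 39)  [2]
  a=35..37: none
  a=38: (38, -36, 43), (38, 36, 43)  [2]
  a=39: (39, -34, 41), (39, 34, 41)  [2]
  a=40..41: none
Total reduced forms: 1 + 1 + 2 + 1 + 2 + 2 + 1 + 2 + 2 + 2 + 2 + 2 + 2 + 2 + 2 + 2 + 2 + 2 + 2 + 2 = 36
h = 36

36


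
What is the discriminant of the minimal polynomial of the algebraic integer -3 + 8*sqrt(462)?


The element -3 + 8*sqrt(462) has minimal polynomial:
x^2 + 6*x - 29559
Discriminant = (6)^2 - 4*(-29559)
= 36 + 118236
= 118272

118272


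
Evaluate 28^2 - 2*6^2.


x^2 - d*y^2
= 28^2 - 2*6^2
= 784 - 72
= 712

712


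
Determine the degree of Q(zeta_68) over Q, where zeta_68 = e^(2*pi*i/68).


The degree equals Euler's totient phi(68).
68 = 2^2 * 17
phi(68) = 32

32


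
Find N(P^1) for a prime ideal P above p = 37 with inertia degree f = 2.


N(P^a) = p^(a*f)
= 37^(1*2)
= 37^2
= 1369

1369


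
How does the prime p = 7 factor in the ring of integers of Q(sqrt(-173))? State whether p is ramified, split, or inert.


K = Q(sqrt(-173)). Since d mod 4 = 3, disc(K) = -692.
Check p | disc: -692 mod 7 = 1.
p does not divide disc. Compute Legendre symbol (d/p):
2^((7-1)/2) mod 7 = 1
(d/p) = 1, so p splits: (p) = P*P' with e=1, f=1, g=2.
Therefore p is split.

split


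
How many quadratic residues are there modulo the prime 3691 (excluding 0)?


For prime p, the number of non-zero quadratic residues is (p-1)/2.
= (3691-1)/2
= 1845

1845


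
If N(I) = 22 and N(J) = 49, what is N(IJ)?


N(IJ) = N(I) * N(J)
= 22 * 49
= 1078

1078


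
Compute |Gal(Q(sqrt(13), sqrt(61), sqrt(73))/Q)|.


The 3 square roots of distinct primes are multiplicatively independent over Q,
so [K:Q] = 2^3 and Gal(K/Q) is isomorphic to (Z/2Z)^3.
|Gal| = 2^3 = 8

8


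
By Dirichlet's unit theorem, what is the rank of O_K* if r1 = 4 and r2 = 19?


By Dirichlet's unit theorem:
rank = r1 + r2 - 1
= 4 + 19 - 1
= 22

22


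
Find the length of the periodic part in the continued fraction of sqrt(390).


Run the CF algorithm for sqrt(390).
a_0 = floor(sqrt(390)) = 19; set m_0=0, q_0=1.
Recurrence: m' = q*a - m,  q' = (d - m'^2)/q,  a' = floor((a_0 + m')/q').
  step 1: m=19, q=29, a=1
  step 2: m=10, q=10, a=2
  step 3: m=10, q=29, a=1
  step 4: m=19, q=1, a=38
a_4 = 2*a_0 = 38, so the period closes here.
sqrt(390) = [19; 1, 2, 1, 38]
Period length = 4

4


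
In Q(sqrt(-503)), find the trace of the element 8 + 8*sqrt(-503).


Tr(a + b*sqrt(d)) = (a + b*sqrt(d)) + (a - b*sqrt(d)) = 2a
= 2 * (8)
= 16

16


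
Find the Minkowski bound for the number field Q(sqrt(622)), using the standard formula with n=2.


d = 622, d mod 4 = 2, so disc(K) = 4d = 2488; |disc(K)| = 2488
Real quadratic field, so n = 2, s = r2 = 0, r1 = 2
M = (n!/n^n) * (4/pi)^s * sqrt(|disc(K)|) = (2!/2^2) * (4/pi)^0 * sqrt(2488)
= 0.5 * 1.000000 * 49.879856
= 24.9399

24.9399


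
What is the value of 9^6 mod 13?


p = 13 is prime and the exponent is (p-1)/2 = 6, so by Euler's criterion 9^6 = (9/13) = +1 or -1 mod 13.
Compute by square-and-multiply:
  6 = 4 + 2 (binary 110)
  Repeated squaring mod 13: 9^1 = 9, 9^2 = 3, 9^4 = 9
  9^6 = 9^4 * 9^2 = 9 * 3 mod 13
    9 * 3 = 27 = 1 mod 13
  9^6 = 1 mod 13
Result 1: 9 is a quadratic residue mod 13.
9^6 mod 13 = 1

1


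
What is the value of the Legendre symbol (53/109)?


p = 109 is prime, so compute (53/109) with the reciprocity algorithm (Jacobi-symbol steps: pull out 2s via (2/n), flip via reciprocity, reduce):
  reciprocity: (53/109) -> +(109/53)
  reduce: (3/53)
  reciprocity: (3/53) -> +(53/3)
  reduce: (2/3)
  pull out 2: (2/3) = -1  (since 3 mod 8 = 3)
  (1/3) = 1
Product of signs = -1
(53/109) = -1

-1


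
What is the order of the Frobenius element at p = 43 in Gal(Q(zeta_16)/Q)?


The Frobenius at p in Gal(Q(zeta_n)/Q) = (Z/nZ)* is the class of p, so its order is ord_16(43), the smallest k >= 1 with 43^k = 1 mod 16.
n = 16 = 2^4, phi(16) = 8; the order divides phi(n).
Divisors of 8: 1, 2, 4, 8
Repeated squaring mod 16: 43^1 = 11, 43^2 = 9, 43^4 = 1, 43^8 = 1
Test divisors in increasing order:
  k=1: 43^1 = 11 mod 16
  k=2: 43^2 = 9 mod 16
  k=4: 43^4 = 1 mod 16  <- first divisor giving 1
Order = 4

4


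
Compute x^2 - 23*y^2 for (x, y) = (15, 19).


x^2 - d*y^2
= 15^2 - 23*19^2
= 225 - 8303
= -8078

-8078


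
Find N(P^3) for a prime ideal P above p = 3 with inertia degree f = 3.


N(P^a) = p^(a*f)
= 3^(3*3)
= 3^9
= 19683

19683


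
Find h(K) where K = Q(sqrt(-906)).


K = Q(sqrt(-906)). d mod 4 = 2, so D = disc(K) = 4d = -3624
h(K) equals the number of primitive reduced positive-definite forms (a, b, c) = a*x^2 + b*x*y + c*y^2 with b^2 - 4ac = D,
where reduced means |b| <= a <= c, with b >= 0 whenever |b| = a or a = c, and primitive means gcd(a, b, c) = 1.
Reduced forces 3a^2 <= |D| = 3624, so 1 <= a <= 34; b must have the parity of D, and c = (b^2 - D)/(4a) must be an integer >= a.
Enumerate a = 1..34, b in [-a, a]:
  a=1: (1, 0, 906)  [1]
  a=2: (2, 0, 453)  [1]
  a=3: (3, 0, 302)  [1]
  a=4: none
  a=5: (5, -4, 182), (5, 4, 182)  [2]
  a=6: (6, 0, 151)  [1]
  a=7: (7, -4, 130), (7, 4, 130)  [2]
  a=8..9: none
  a=10: (10, -4, 91), (10, 4, 91)  [2]
  a=11..12: none
  a=13: (13, -4, 70), (13, 4, 70)  [2]
  a=14: (14, -4, 65), (14, 4, 65)  [2]
  a=15: (15, -6, 61), (15, 6, 61)  [2]
  a=16..18: none
  a=19: (19, -10, 49), (19, 10, 49)  [2]
  a=20: none
  a=21: (21, -18, 47), (21, 18, 47)  [2]
  a=22..24: none
  a=25: (25, -24, 42), (25, 24, 42)  [2]
  a=26: (26, -4, 35), (26, 4, 35)  [2]
  a=27..28: none
  a=29: (29, -28, 38), (29, 28, 38)  [2]
  a=30: (30, -24, 35), (30, 24, 35)  [2]
  a=31..34: none
Total reduced forms: 1 + 1 + 1 + 2 + 1 + 2 + 2 + 2 + 2 + 2 + 2 + 2 + 2 + 2 + 2 + 2 = 28
h = 28

28


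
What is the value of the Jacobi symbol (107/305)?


Compute (107/305) via quadratic reciprocity:
  reciprocity: (107/305) -> +(305/107)
  reduce: (91/107)
  reciprocity: (91/107) -> -(107/91)
  reduce: (16/91)
  pull out 2: (2/91) = -1  (since 91 mod 8 = 3)
  pull out 2: (2/91) = -1  (since 91 mod 8 = 3)
  pull out 2: (2/91) = -1  (since 91 mod 8 = 3)
  pull out 2: (2/91) = -1  (since 91 mod 8 = 3)
  (1/91) = 1
Product of signs = -1

-1


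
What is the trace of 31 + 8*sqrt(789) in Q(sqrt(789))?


Tr(a + b*sqrt(d)) = (a + b*sqrt(d)) + (a - b*sqrt(d)) = 2a
= 2 * (31)
= 62

62


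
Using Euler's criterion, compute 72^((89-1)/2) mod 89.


p = 89 is prime and the exponent is (p-1)/2 = 44, so by Euler's criterion 72^44 = (72/89) = +1 or -1 mod 89.
Compute by square-and-multiply:
  44 = 32 + 8 + 4 (binary 101100)
  Repeated squaring mod 89: 72^1 = 72, 72^2 = 22, 72^4 = 39, 72^8 = 8, 72^16 = 64, 72^32 = 2
  72^44 = 72^32 * 72^8 * 72^4 = 2 * 8 * 39 mod 89
    2 * 8 = 16 = 16 mod 89
    16 * 39 = 624 = 1 mod 89
  72^44 = 1 mod 89
Result 1: 72 is a quadratic residue mod 89.
72^44 mod 89 = 1

1


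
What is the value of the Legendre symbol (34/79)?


p = 79 is prime, so compute (34/79) with the reciprocity algorithm (Jacobi-symbol steps: pull out 2s via (2/n), flip via reciprocity, reduce):
  pull out 2: (2/79) = +1  (since 79 mod 8 = 7)
  reciprocity: (17/79) -> +(79/17)
  reduce: (11/17)
  reciprocity: (11/17) -> +(17/11)
  reduce: (6/11)
  pull out 2: (2/11) = -1  (since 11 mod 8 = 3)
  reciprocity: (3/11) -> -(11/3)
  reduce: (2/3)
  pull out 2: (2/3) = -1  (since 3 mod 8 = 3)
  (1/3) = 1
Product of signs = -1
(34/79) = -1

-1


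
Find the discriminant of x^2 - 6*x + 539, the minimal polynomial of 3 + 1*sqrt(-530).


The element 3 + 1*sqrt(-530) has minimal polynomial:
x^2 - 6*x + 539
Discriminant = (-6)^2 - 4*(539)
= 36 - 2156
= -2120

-2120


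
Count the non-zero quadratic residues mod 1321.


For prime p, the number of non-zero quadratic residues is (p-1)/2.
= (1321-1)/2
= 660

660


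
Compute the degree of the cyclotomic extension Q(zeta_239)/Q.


The degree equals Euler's totient phi(239).
239 = 239
phi(239) = 238

238


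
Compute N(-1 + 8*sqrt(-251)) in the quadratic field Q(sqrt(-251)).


N(a + b*sqrt(d)) = a^2 - d*b^2
= (-1)^2 - (-251)*(8)^2
= 1 + 16064
= 16065

16065


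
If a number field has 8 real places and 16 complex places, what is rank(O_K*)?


By Dirichlet's unit theorem:
rank = r1 + r2 - 1
= 8 + 16 - 1
= 23

23


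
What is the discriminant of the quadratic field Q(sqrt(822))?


For K = Q(sqrt(d)) with d squarefree: disc(K) = d if d = 1 mod 4, and disc(K) = 4d if d = 2 or 3 mod 4.
Here d = 822, and d mod 4 = 2.
d = 2 mod 4, not 1 (O_K = Z[sqrt(d)]), so disc(K) = 4d = 4 * (822) = 3288

3288


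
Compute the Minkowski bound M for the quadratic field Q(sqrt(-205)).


d = -205, d mod 4 = 3, so disc(K) = 4d = -820; |disc(K)| = 820
Imaginary quadratic field, so n = 2, s = r2 = 1, r1 = 0
M = (n!/n^n) * (4/pi)^s * sqrt(|disc(K)|) = (2!/2^2) * (4/pi)^1 * sqrt(820)
= 0.5 * 1.273240 * 28.635642
= 18.2300

18.2300


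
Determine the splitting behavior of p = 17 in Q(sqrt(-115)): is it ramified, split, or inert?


K = Q(sqrt(-115)). Since d mod 4 = 1, disc(K) = -115.
Check p | disc: -115 mod 17 = 4.
p does not divide disc. Compute Legendre symbol (d/p):
4^((17-1)/2) mod 17 = 1
(d/p) = 1, so p splits: (p) = P*P' with e=1, f=1, g=2.
Therefore p is split.

split


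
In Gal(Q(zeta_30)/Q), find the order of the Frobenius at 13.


The Frobenius at p in Gal(Q(zeta_n)/Q) = (Z/nZ)* is the class of p, so its order is ord_30(13), the smallest k >= 1 with 13^k = 1 mod 30.
n = 30 = 2 * 3 * 5, phi(30) = 8; the order divides phi(n).
Divisors of 8: 1, 2, 4, 8
Repeated squaring mod 30: 13^1 = 13, 13^2 = 19, 13^4 = 1, 13^8 = 1
Test divisors in increasing order:
  k=1: 13^1 = 13 mod 30
  k=2: 13^2 = 19 mod 30
  k=4: 13^4 = 1 mod 30  <- first divisor giving 1
Order = 4

4


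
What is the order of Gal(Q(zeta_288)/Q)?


|Gal(Q(zeta_288)/Q)| = phi(288)
= 96

96


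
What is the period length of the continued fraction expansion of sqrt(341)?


Run the CF algorithm for sqrt(341).
a_0 = floor(sqrt(341)) = 18; set m_0=0, q_0=1.
Recurrence: m' = q*a - m,  q' = (d - m'^2)/q,  a' = floor((a_0 + m')/q').
  step 1: m=18, q=17, a=2
  step 2: m=16, q=5, a=6
  step 3: m=14, q=29, a=1
  step 4: m=15, q=4, a=8
  step 5: m=17, q=13, a=2
  step 6: m=9, q=20, a=1
  step 7: m=11, q=11, a=2
  step 8: m=11, q=20, a=1
  step 9: m=9, q=13, a=2
  step 10: m=17, q=4, a=8
  step 11: m=15, q=29, a=1
  step 12: m=14, q=5, a=6
  step 13: m=16, q=17, a=2
  step 14: m=18, q=1, a=36
a_14 = 2*a_0 = 36, so the period closes here.
sqrt(341) = [18; 2, 6, 1, 8, 2, 1, 2, 1, 2, 8, 1, 6, 2, 36]
Period length = 14

14


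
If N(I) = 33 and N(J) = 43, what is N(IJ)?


N(IJ) = N(I) * N(J)
= 33 * 43
= 1419

1419


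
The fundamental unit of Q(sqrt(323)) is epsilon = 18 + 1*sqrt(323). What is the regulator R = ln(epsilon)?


epsilon = 18 + 1*sqrt(323)
= 35.9722
R = ln(35.9722)
= 3.5827

3.5827


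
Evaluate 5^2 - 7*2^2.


x^2 - d*y^2
= 5^2 - 7*2^2
= 25 - 28
= -3

-3


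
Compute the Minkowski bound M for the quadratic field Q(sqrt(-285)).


d = -285, d mod 4 = 3, so disc(K) = 4d = -1140; |disc(K)| = 1140
Imaginary quadratic field, so n = 2, s = r2 = 1, r1 = 0
M = (n!/n^n) * (4/pi)^s * sqrt(|disc(K)|) = (2!/2^2) * (4/pi)^1 * sqrt(1140)
= 0.5 * 1.273240 * 33.763886
= 21.4948

21.4948


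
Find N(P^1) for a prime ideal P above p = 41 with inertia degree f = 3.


N(P^a) = p^(a*f)
= 41^(1*3)
= 41^3
= 68921

68921


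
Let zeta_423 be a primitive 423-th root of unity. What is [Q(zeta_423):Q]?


The degree equals Euler's totient phi(423).
423 = 3^2 * 47
phi(423) = 276

276


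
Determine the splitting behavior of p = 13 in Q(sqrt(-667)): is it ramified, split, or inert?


K = Q(sqrt(-667)). Since d mod 4 = 1, disc(K) = -667.
Check p | disc: -667 mod 13 = 9.
p does not divide disc. Compute Legendre symbol (d/p):
9^((13-1)/2) mod 13 = 1
(d/p) = 1, so p splits: (p) = P*P' with e=1, f=1, g=2.
Therefore p is split.

split


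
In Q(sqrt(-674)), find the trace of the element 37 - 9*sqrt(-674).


Tr(a + b*sqrt(d)) = (a + b*sqrt(d)) + (a - b*sqrt(d)) = 2a
= 2 * (37)
= 74

74


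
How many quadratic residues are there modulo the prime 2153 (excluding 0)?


For prime p, the number of non-zero quadratic residues is (p-1)/2.
= (2153-1)/2
= 1076

1076


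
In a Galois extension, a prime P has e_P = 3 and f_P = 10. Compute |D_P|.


|D_P| = e * f
= 3 * 10
= 30

30


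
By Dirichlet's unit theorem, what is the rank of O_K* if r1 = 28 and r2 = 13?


By Dirichlet's unit theorem:
rank = r1 + r2 - 1
= 28 + 13 - 1
= 40

40


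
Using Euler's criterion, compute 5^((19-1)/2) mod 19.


p = 19 is prime and the exponent is (p-1)/2 = 9, so by Euler's criterion 5^9 = (5/19) = +1 or -1 mod 19.
Compute by square-and-multiply:
  9 = 8 + 1 (binary 1001)
  Repeated squaring mod 19: 5^1 = 5, 5^2 = 6, 5^4 = 17, 5^8 = 4
  5^9 = 5^8 * 5^1 = 4 * 5 mod 19
    4 * 5 = 20 = 1 mod 19
  5^9 = 1 mod 19
Result 1: 5 is a quadratic residue mod 19.
5^9 mod 19 = 1

1


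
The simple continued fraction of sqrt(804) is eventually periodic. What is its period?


Run the CF algorithm for sqrt(804).
a_0 = floor(sqrt(804)) = 28; set m_0=0, q_0=1.
Recurrence: m' = q*a - m,  q' = (d - m'^2)/q,  a' = floor((a_0 + m')/q').
  step 1: m=28, q=20, a=2
  step 2: m=12, q=33, a=1
  step 3: m=21, q=11, a=4
  step 4: m=23, q=25, a=2
  step 5: m=27, q=3, a=18
  step 6: m=27, q=25, a=2
  step 7: m=23, q=11, a=4
  step 8: m=21, q=33, a=1
  step 9: m=12, q=20, a=2
  step 10: m=28, q=1, a=56
a_10 = 2*a_0 = 56, so the period closes here.
sqrt(804) = [28; 2, 1, 4, 2, 18, 2, 4, 1, 2, 56]
Period length = 10

10


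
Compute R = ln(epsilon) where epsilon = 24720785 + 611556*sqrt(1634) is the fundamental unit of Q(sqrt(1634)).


epsilon = 24720785 + 611556*sqrt(1634)
= 4.9442e+07
R = ln(4.9442e+07)
= 17.7163

17.7163


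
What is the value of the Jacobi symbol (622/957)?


Compute (622/957) via quadratic reciprocity:
  pull out 2: (2/957) = -1  (since 957 mod 8 = 5)
  reciprocity: (311/957) -> +(957/311)
  reduce: (24/311)
  pull out 2: (2/311) = +1  (since 311 mod 8 = 7)
  pull out 2: (2/311) = +1  (since 311 mod 8 = 7)
  pull out 2: (2/311) = +1  (since 311 mod 8 = 7)
  reciprocity: (3/311) -> -(311/3)
  reduce: (2/3)
  pull out 2: (2/3) = -1  (since 3 mod 8 = 3)
  (1/3) = 1
Product of signs = -1

-1


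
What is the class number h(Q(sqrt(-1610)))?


K = Q(sqrt(-1610)). d mod 4 = 2, so D = disc(K) = 4d = -6440
h(K) equals the number of primitive reduced positive-definite forms (a, b, c) = a*x^2 + b*x*y + c*y^2 with b^2 - 4ac = D,
where reduced means |b| <= a <= c, with b >= 0 whenever |b| = a or a = c, and primitive means gcd(a, b, c) = 1.
Reduced forces 3a^2 <= |D| = 6440, so 1 <= a <= 46; b must have the parity of D, and c = (b^2 - D)/(4a) must be an integer >= a.
Enumerate a = 1..46, b in [-a, a]:
  a=1: (1, 0, 1610)  [1]
  a=2: (2, 0, 805)  [1]
  a=3: (3, -2, 537), (3, 2, 537)  [2]
  a=4: none
  a=5: (5, 0, 322)  [1]
  a=6: (6, -4, 269), (6, 4, 269)  [2]
  a=7: (7, 0, 230)  [1]
  a=8: none
  a=9: (9, -2, 179), (9, 2, 179)  [2]
  a=10: (10, 0, 161)  [1]
  a=11..13: none
  a=14: (14, 0, 115)  [1]
  a=15: (15, -10, 109), (15, 10, 109)  [2]
  a=16..17: none
  a=18: (18, -16, 93), (18, 16, 93)  [2]
  a=19: (19, -18, 89), (19, 18, 89)  [2]
  a=20: none
  a=21: (21, -14, 79), (21, 14, 79)  [2]
  a=22: none
  a=23: (23, 0, 70)  [1]
  a=24..26: none
  a=27: (27, -16, 62), (27, 16, 62)  [2]
  a=28..29: none
  a=30: (30, -20, 57), (30, 20, 57)  [2]
  a=31: (31, -16, 54), (31, 16, 54)  [2]
  a=32..34: none
  a=35: (35, 0, 46)  [1]
  a=36..37: none
  a=38: (38, -20, 45), (38, 20, 45)  [2]
  a=39..41: none
  a=42: (42, -28, 43), (42, 28, 43)  [2]
  a=43..46: none
Total reduced forms: 1 + 1 + 2 + 1 + 2 + 1 + 2 + 1 + 1 + 2 + 2 + 2 + 2 + 1 + 2 + 2 + 2 + 1 + 2 + 2 = 32
h = 32

32


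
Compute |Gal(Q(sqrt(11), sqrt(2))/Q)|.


The 2 square roots of distinct primes are multiplicatively independent over Q,
so [K:Q] = 2^2 and Gal(K/Q) is isomorphic to (Z/2Z)^2.
|Gal| = 2^2 = 4

4


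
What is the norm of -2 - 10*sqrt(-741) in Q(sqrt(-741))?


N(a + b*sqrt(d)) = a^2 - d*b^2
= (-2)^2 - (-741)*(-10)^2
= 4 + 74100
= 74104

74104


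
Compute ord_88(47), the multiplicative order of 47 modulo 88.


We want ord_88(47), the smallest k >= 1 with 47^k = 1 mod 88.
n = 88 = 2^3 * 11, phi(88) = 40; the order divides phi(n).
Divisors of 40: 1, 2, 4, 5, 8, 10, 20, 40
Repeated squaring mod 88: 47^1 = 47, 47^2 = 9, 47^4 = 81, 47^8 = 49, 47^16 = 25, 47^32 = 9
Test divisors in increasing order:
  k=1: 47^1 = 47 mod 88
  k=2: 47^2 = 9 mod 88
  k=4: 47^4 = 81 mod 88
  k=5: 47^5 = 81 * 47 = 23 mod 88
  k=8: 47^8 = 49 mod 88
  k=10: 47^10 = 49 * 9 = 1 mod 88  <- first divisor giving 1
Order = 10

10


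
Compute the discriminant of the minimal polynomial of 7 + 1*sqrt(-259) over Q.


The element 7 + 1*sqrt(-259) has minimal polynomial:
x^2 - 14*x + 308
Discriminant = (-14)^2 - 4*(308)
= 196 - 1232
= -1036

-1036
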